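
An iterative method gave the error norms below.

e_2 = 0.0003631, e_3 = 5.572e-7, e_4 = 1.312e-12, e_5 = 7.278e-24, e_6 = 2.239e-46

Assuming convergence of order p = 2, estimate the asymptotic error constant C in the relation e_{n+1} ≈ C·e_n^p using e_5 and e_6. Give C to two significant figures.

C ≈ e_6 / e_5^2
  = 2.239e-46 / (7.278e-24)^2
  = 2.239e-46 / 5.29693e-47 ≈ 4.227

4.2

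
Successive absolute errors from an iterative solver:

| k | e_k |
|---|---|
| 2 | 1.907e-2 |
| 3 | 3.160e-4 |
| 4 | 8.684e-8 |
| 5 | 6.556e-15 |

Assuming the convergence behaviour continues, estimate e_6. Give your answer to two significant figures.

First estimate the order: p ≈ ln(e_5/e_4) / ln(e_4/e_3) = ln(6.556e-15/8.684e-8)/ln(8.684e-8/3.160e-4) = ln(7.54952e-08)/ln(0.00027481) ≈ 2.0000.
Then e_6 ≈ e_5·(e_5/e_4)^p = 6.556e-15·(7.54952e-08)^2.0000 = 6.556e-15·5.69953e-15 ≈ 3.737e-29.

3.7e-29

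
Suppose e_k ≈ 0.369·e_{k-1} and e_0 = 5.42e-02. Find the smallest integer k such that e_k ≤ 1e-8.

After k steps, e_k ≈ 5.42e-02·0.369^k.
Need 0.369^k ≤ 1e-8/5.42e-02 = 1.84502e-07.
k ≥ ln(1.84502e-07)/ln(0.369) = -15.5056/-0.99696 = 15.553.
Smallest integer k = 16.

16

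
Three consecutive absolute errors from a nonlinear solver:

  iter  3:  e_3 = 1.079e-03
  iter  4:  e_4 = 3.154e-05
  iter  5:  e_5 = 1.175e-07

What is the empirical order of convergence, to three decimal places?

1.583

p ≈ ln(e_5/e_4) / ln(e_4/e_3)
  = ln(1.175e-07/3.154e-05) / ln(3.154e-05/1.079e-03)
  = ln(0.00372543) / ln(0.0292308)
  = -5.592573 / -3.532532 ≈ 1.583163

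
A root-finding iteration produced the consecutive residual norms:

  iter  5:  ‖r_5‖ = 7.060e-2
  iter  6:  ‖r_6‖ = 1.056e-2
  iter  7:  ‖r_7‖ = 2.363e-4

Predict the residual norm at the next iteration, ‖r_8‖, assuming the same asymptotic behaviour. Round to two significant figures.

1.2e-7

First estimate the order: p ≈ ln(‖r_7‖/‖r_6‖) / ln(‖r_6‖/‖r_5‖) = ln(2.363e-4/1.056e-2)/ln(1.056e-2/7.060e-2) = ln(0.0223769)/ln(0.149575) ≈ 1.9999.
Then ‖r_8‖ ≈ ‖r_7‖·(‖r_7‖/‖r_6‖)^p = 2.363e-4·(0.0223769)^1.9999 = 2.363e-4·0.000500916 ≈ 1.184e-07.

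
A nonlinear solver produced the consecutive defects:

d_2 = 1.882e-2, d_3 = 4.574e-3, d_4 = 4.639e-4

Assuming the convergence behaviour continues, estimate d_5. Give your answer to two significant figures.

First estimate the order: p ≈ ln(d_4/d_3) / ln(d_3/d_2) = ln(4.639e-4/4.574e-3)/ln(4.574e-3/1.882e-2) = ln(0.101421)/ln(0.243039) ≈ 1.6178.
Then d_5 ≈ d_4·(d_4/d_3)^p = 4.639e-4·(0.101421)^1.6178 = 4.639e-4·0.0246669 ≈ 1.144e-05.

1.1e-5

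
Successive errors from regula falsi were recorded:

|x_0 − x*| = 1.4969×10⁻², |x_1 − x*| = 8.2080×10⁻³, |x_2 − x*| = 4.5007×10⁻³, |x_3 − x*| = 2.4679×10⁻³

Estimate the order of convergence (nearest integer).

1

Consecutive ratios: |x_3 − x*|/|x_2 − x*| = 2.4679×10⁻³/4.5007×10⁻³ = 0.548337, |x_2 − x*|/|x_1 − x*| = 4.5007×10⁻³/8.2080×10⁻³ = 0.548331.
p ≈ ln(0.548337)/ln(0.548331) = -0.6009/-0.6009 ≈ 1.00.
So the convergence is linear (order 1).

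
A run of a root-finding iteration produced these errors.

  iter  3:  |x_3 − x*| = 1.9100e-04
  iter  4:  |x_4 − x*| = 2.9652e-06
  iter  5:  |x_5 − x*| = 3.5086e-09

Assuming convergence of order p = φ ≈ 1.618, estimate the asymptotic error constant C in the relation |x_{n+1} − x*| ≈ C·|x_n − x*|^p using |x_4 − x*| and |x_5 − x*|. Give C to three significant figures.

3.09

C ≈ |x_5 − x*| / |x_4 − x*|^1.618
  = 3.5086e-09 / (2.9652e-06)^1.618
  = 3.5086e-09 / 1.13706e-09 ≈ 3.0857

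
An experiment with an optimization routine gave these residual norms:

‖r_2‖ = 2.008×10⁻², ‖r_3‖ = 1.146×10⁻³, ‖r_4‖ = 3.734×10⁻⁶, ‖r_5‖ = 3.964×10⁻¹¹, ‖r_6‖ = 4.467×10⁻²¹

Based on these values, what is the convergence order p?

2

Consecutive ratios: ‖r_6‖/‖r_5‖ = 4.467×10⁻²¹/3.964×10⁻¹¹ = 1.12689e-10, ‖r_5‖/‖r_4‖ = 3.964×10⁻¹¹/3.734×10⁻⁶ = 1.0616e-05.
p ≈ ln(1.12689e-10)/ln(1.0616e-05) = -22.9064/-11.4532 ≈ 2.00.
So the convergence is quadratic (order 2).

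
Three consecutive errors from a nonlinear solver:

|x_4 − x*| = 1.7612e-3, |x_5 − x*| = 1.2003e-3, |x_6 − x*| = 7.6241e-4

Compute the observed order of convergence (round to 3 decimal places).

1.184

p ≈ ln(|x_6 − x*|/|x_5 − x*|) / ln(|x_5 − x*|/|x_4 − x*|)
  = ln(7.6241e-4/1.2003e-3) / ln(1.2003e-3/1.7612e-3)
  = ln(0.635183) / ln(0.681524)
  = -0.453842 / -0.383424 ≈ 1.183656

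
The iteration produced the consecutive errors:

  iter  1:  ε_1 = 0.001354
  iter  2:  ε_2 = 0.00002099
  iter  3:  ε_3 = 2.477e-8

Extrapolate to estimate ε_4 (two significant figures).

First estimate the order: p ≈ ln(ε_3/ε_2) / ln(ε_2/ε_1) = ln(2.477e-8/0.00002099)/ln(0.00002099/0.001354) = ln(0.00118009)/ln(0.0155022) ≈ 1.6181.
Then ε_4 ≈ ε_3·(ε_3/ε_2)^p = 2.477e-8·(0.00118009)^1.6181 = 2.477e-8·1.82838e-05 ≈ 4.529e-13.

4.5e-13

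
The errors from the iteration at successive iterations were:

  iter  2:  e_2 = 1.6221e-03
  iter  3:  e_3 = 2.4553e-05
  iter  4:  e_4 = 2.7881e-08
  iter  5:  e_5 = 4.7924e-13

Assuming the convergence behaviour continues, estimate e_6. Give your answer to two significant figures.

First estimate the order: p ≈ ln(e_5/e_4) / ln(e_4/e_3) = ln(4.7924e-13/2.7881e-08)/ln(2.7881e-08/2.4553e-05) = ln(1.71888e-05)/ln(0.00113554) ≈ 1.6180.
Then e_6 ≈ e_5·(e_5/e_4)^p = 4.7924e-13·(1.71888e-05)^1.6180 = 4.7924e-13·1.95266e-08 ≈ 9.358e-21.

9.4e-21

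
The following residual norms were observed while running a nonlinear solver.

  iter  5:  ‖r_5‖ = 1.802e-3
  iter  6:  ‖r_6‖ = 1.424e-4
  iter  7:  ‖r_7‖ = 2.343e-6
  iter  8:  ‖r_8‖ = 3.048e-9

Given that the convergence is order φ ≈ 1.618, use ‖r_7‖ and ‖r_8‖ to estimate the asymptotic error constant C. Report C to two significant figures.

C ≈ ‖r_8‖ / ‖r_7‖^1.618
  = 3.048e-9 / (2.343e-6)^1.618
  = 3.048e-9 / 7.76768e-10 ≈ 3.9239

3.9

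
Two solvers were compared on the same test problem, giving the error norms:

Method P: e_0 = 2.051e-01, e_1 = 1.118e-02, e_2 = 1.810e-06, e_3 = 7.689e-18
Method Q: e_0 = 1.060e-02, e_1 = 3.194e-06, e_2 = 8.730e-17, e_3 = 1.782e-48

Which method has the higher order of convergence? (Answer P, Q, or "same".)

same

Method P: p ≈ ln(7.689e-18/1.810e-06)/ln(1.810e-06/1.118e-02) ≈ 3.00.
Method Q: p ≈ ln(1.782e-48/8.730e-17)/ln(8.730e-17/3.194e-06) ≈ 3.00.
Both orders ≈ 3.0 — effectively the same.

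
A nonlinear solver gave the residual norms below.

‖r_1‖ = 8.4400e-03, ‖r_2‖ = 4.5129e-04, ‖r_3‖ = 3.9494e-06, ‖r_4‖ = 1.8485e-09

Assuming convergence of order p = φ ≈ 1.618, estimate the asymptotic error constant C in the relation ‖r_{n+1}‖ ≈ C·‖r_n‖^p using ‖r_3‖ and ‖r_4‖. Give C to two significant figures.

1.0

C ≈ ‖r_4‖ / ‖r_3‖^1.618
  = 1.8485e-09 / (3.9494e-06)^1.618
  = 1.8485e-09 / 1.80795e-09 ≈ 1.0224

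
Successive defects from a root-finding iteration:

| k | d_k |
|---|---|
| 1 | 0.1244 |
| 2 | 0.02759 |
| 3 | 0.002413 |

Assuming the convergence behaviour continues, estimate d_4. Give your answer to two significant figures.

First estimate the order: p ≈ ln(d_3/d_2) / ln(d_2/d_1) = ln(0.002413/0.02759)/ln(0.02759/0.1244) = ln(0.0874592)/ln(0.221785) ≈ 1.6179.
Then d_4 ≈ d_3·(d_3/d_2)^p = 0.002413·(0.0874592)^1.6179 = 0.002413·0.0194065 ≈ 4.683e-05.

4.7e-5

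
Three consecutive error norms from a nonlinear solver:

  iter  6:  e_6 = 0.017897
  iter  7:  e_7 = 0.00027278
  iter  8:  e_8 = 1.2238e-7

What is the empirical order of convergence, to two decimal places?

p ≈ ln(e_8/e_7) / ln(e_7/e_6)
  = ln(1.2238e-7/0.00027278) / ln(0.00027278/0.017897)
  = ln(0.00044864) / ln(0.0152417)
  = -7.70929 / -4.18372 ≈ 1.84269

1.84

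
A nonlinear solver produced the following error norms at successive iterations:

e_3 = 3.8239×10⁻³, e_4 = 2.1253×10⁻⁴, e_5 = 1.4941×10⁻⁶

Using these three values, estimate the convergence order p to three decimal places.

1.715

p ≈ ln(e_5/e_4) / ln(e_4/e_3)
  = ln(1.4941×10⁻⁶/2.1253×10⁻⁴) / ln(2.1253×10⁻⁴/3.8239×10⁻³)
  = ln(0.00703007) / ln(0.0555794)
  = -4.957559 / -2.889943 ≈ 1.715452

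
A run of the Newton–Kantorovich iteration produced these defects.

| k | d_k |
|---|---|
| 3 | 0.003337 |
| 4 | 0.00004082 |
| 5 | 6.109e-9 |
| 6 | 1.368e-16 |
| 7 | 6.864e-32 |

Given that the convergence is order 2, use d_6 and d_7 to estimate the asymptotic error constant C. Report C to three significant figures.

3.67

C ≈ d_7 / d_6^2
  = 6.864e-32 / (1.368e-16)^2
  = 6.864e-32 / 1.87142e-32 ≈ 3.6678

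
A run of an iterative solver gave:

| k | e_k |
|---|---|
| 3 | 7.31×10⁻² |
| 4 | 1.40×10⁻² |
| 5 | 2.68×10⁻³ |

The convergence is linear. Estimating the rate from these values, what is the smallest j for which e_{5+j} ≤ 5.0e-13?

Rate ρ ≈ e_5/e_4 = 2.68×10⁻³/1.40×10⁻² = 0.1914.
After j more steps, e_{5+j} ≈ 2.68×10⁻³·ρ^j; need ρ^j ≤ 5.0e-13/2.68×10⁻³ = 1.86567e-10.
j ≥ ln(1.86567e-10)/ln(0.1914) = -22.4022/-1.65339 = 13.549.
So 14 more iterations are needed.

14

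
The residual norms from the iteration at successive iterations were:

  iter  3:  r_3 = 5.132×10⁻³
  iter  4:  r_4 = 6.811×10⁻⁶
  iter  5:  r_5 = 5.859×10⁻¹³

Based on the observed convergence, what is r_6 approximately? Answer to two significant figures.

2.6e-30

First estimate the order: p ≈ ln(r_5/r_4) / ln(r_4/r_3) = ln(5.859×10⁻¹³/6.811×10⁻⁶)/ln(6.811×10⁻⁶/5.132×10⁻³) = ln(8.60226e-08)/ln(0.00132716) ≈ 2.4558.
Then r_6 ≈ r_5·(r_5/r_4)^p = 5.859×10⁻¹³·(8.60226e-08)^2.4558 = 5.859×10⁻¹³·4.45473e-18 ≈ 2.61e-30.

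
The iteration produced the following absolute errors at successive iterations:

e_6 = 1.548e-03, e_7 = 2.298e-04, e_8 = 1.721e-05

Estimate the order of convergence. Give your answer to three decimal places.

p ≈ ln(e_8/e_7) / ln(e_7/e_6)
  = ln(1.721e-05/2.298e-04) / ln(2.298e-04/1.548e-03)
  = ln(0.0748912) / ln(0.14845)
  = -2.591719 / -1.907507 ≈ 1.358694

1.359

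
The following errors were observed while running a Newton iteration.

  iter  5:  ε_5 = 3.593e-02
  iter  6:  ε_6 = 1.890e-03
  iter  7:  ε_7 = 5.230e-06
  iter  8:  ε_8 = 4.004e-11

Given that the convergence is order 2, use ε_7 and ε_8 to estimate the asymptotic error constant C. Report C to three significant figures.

1.46

C ≈ ε_8 / ε_7^2
  = 4.004e-11 / (5.230e-06)^2
  = 4.004e-11 / 2.73529e-11 ≈ 1.4638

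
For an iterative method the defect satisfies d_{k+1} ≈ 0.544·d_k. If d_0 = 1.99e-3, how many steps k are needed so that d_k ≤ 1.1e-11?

32

After k steps, d_k ≈ 1.99e-3·0.544^k.
Need 0.544^k ≤ 1.1e-11/1.99e-3 = 5.52764e-09.
k ≥ ln(5.52764e-09)/ln(0.544) = -19.0135/-0.60881 = 31.231.
Smallest integer k = 32.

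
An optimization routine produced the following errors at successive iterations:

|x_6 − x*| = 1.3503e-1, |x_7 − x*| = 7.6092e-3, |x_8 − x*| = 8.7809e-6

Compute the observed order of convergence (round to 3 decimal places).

2.352

p ≈ ln(|x_8 − x*|/|x_7 − x*|) / ln(|x_7 − x*|/|x_6 − x*|)
  = ln(8.7809e-6/7.6092e-3) / ln(7.6092e-3/1.3503e-1)
  = ln(0.00115398) / ln(0.0563519)
  = -6.764538 / -2.876139 ≈ 2.351951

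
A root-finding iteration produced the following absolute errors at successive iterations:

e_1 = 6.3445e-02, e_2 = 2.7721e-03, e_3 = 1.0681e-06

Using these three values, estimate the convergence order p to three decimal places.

p ≈ ln(e_3/e_2) / ln(e_2/e_1)
  = ln(1.0681e-06/2.7721e-03) / ln(2.7721e-03/6.3445e-02)
  = ln(0.000385304) / ln(0.043693)
  = -7.861478 / -3.130567 ≈ 2.511199

2.511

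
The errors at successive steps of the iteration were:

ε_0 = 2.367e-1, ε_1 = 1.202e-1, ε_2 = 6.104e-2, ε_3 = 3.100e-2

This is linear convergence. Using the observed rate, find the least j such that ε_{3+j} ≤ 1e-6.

16

Rate ρ ≈ ε_3/ε_2 = 3.100e-2/6.104e-2 = 0.5079.
After j more steps, ε_{3+j} ≈ 3.100e-2·ρ^j; need ρ^j ≤ 1e-6/3.100e-2 = 3.22581e-05.
j ≥ ln(3.22581e-05)/ln(0.5079) = -10.3417/-0.67747 = 15.265.
So 16 more iterations are needed.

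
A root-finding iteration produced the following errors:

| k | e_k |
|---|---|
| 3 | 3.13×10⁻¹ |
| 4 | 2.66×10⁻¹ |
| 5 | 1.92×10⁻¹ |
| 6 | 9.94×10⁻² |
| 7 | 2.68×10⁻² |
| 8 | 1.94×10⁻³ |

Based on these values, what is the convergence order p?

Consecutive ratios: e_8/e_7 = 1.94×10⁻³/2.68×10⁻² = 0.0723881, e_7/e_6 = 2.68×10⁻²/9.94×10⁻² = 0.269618.
p ≈ ln(0.0723881)/ln(0.269618) = -2.6257/-1.3108 ≈ 2.00.
So the convergence is quadratic (order 2).

2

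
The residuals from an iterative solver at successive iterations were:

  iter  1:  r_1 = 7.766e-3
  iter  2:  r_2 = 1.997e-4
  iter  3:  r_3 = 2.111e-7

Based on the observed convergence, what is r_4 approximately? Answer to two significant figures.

First estimate the order: p ≈ ln(r_3/r_2) / ln(r_2/r_1) = ln(2.111e-7/1.997e-4)/ln(1.997e-4/7.766e-3) = ln(0.00105709)/ln(0.0257147) ≈ 1.8718.
Then r_4 ≈ r_3·(r_3/r_2)^p = 2.111e-7·(0.00105709)^1.8718 = 2.111e-7·2.68988e-06 ≈ 5.678e-13.

5.7e-13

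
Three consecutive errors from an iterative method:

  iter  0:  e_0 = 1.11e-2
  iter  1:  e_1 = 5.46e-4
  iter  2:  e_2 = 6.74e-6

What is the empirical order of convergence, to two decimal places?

1.46

p ≈ ln(e_2/e_1) / ln(e_1/e_0)
  = ln(6.74e-6/5.46e-4) / ln(5.46e-4/1.11e-2)
  = ln(0.0123443) / ln(0.0491892)
  = -4.39456 / -3.01208 ≈ 1.45898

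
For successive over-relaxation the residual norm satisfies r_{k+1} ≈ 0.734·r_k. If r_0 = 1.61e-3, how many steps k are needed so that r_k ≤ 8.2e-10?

After k steps, r_k ≈ 1.61e-3·0.734^k.
Need 0.734^k ≤ 8.2e-10/1.61e-3 = 5.09317e-07.
k ≥ ln(5.09317e-07)/ln(0.734) = -14.4902/-0.30925 = 46.856.
Smallest integer k = 47.

47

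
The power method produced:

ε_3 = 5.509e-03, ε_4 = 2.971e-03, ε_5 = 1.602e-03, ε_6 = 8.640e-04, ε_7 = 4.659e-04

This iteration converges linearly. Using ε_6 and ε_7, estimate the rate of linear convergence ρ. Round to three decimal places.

ρ ≈ ε_7/ε_6 = 4.659e-04/8.640e-04 = 0.53924

0.539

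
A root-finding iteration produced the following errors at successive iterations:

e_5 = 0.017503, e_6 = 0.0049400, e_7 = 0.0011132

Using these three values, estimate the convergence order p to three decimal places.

1.178

p ≈ ln(e_7/e_6) / ln(e_6/e_5)
  = ln(0.0011132/0.0049400) / ln(0.0049400/0.017503)
  = ln(0.225344) / ln(0.282237)
  = -1.490127 / -1.265008 ≈ 1.177959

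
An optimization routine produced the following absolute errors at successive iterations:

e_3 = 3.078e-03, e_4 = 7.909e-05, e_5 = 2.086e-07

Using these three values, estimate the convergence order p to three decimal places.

1.622

p ≈ ln(e_5/e_4) / ln(e_4/e_3)
  = ln(2.086e-07/7.909e-05) / ln(7.909e-05/3.078e-03)
  = ln(0.0026375) / ln(0.0256953)
  = -5.937924 / -3.661447 ≈ 1.621742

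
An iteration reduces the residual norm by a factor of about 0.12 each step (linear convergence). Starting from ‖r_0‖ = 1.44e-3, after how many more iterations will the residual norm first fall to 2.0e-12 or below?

10

After k steps, ‖r_k‖ ≈ 1.44e-3·0.12^k.
Need 0.12^k ≤ 2.0e-12/1.44e-3 = 1.38889e-09.
k ≥ ln(1.38889e-09)/ln(0.12) = -20.3948/-2.12026 = 9.619.
Smallest integer k = 10.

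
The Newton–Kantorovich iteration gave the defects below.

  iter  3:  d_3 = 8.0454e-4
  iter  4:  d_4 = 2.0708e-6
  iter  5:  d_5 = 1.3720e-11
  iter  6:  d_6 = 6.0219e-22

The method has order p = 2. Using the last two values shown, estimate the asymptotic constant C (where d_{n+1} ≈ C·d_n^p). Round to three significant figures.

3.20

C ≈ d_6 / d_5^2
  = 6.0219e-22 / (1.3720e-11)^2
  = 6.0219e-22 / 1.88238e-22 ≈ 3.1991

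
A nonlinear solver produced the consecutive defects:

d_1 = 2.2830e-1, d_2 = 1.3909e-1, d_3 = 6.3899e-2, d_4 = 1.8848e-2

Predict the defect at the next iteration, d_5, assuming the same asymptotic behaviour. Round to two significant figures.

First estimate the order: p ≈ ln(d_4/d_3) / ln(d_3/d_2) = ln(1.8848e-2/6.3899e-2)/ln(6.3899e-2/1.3909e-1) = ln(0.294965)/ln(0.459408) ≈ 1.5696.
Then d_5 ≈ d_4·(d_4/d_3)^p = 1.8848e-2·(0.294965)^1.5696 = 1.8848e-2·0.147147 ≈ 0.002773.

2.8e-3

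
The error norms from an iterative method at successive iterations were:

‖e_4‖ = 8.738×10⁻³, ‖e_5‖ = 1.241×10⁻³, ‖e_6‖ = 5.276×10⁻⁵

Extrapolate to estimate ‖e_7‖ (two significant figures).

First estimate the order: p ≈ ln(‖e_6‖/‖e_5‖) / ln(‖e_5‖/‖e_4‖) = ln(5.276×10⁻⁵/1.241×10⁻³)/ln(1.241×10⁻³/8.738×10⁻³) = ln(0.0425141)/ln(0.142023) ≈ 1.6180.
Then ‖e_7‖ ≈ ‖e_6‖·(‖e_6‖/‖e_5‖)^p = 5.276×10⁻⁵·(0.0425141)^1.6180 = 5.276×10⁻⁵·0.00603902 ≈ 3.186e-07.

3.2e-7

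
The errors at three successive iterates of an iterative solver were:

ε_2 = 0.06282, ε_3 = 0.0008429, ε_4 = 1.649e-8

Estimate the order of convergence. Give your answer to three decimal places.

p ≈ ln(ε_4/ε_3) / ln(ε_3/ε_2)
  = ln(1.649e-8/0.0008429) / ln(0.0008429/0.06282)
  = ln(1.95634e-05) / ln(0.0134177)
  = -10.841850 / -4.311181 ≈ 2.514821

2.515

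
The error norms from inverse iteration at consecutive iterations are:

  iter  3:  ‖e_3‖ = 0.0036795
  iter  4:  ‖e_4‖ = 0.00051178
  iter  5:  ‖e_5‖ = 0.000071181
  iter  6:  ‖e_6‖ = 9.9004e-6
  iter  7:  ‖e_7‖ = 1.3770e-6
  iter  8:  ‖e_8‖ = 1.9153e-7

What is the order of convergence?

Consecutive ratios: ‖e_8‖/‖e_7‖ = 1.9153e-7/1.3770e-6 = 0.139092, ‖e_7‖/‖e_6‖ = 1.3770e-6/9.9004e-6 = 0.139085.
p ≈ ln(0.139092)/ln(0.139085) = -1.9726/-1.9727 ≈ 1.00.
So the convergence is linear (order 1).

1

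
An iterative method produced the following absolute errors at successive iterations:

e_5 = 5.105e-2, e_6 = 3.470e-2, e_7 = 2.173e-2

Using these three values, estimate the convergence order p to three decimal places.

1.212

p ≈ ln(e_7/e_6) / ln(e_6/e_5)
  = ln(2.173e-2/3.470e-2) / ln(3.470e-2/5.105e-2)
  = ln(0.626225) / ln(0.679726)
  = -0.468046 / -0.386066 ≈ 1.212347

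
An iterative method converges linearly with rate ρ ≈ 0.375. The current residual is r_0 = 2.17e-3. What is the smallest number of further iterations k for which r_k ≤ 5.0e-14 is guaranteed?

After k steps, r_k ≈ 2.17e-3·0.375^k.
Need 0.375^k ≤ 5.0e-14/2.17e-3 = 2.30415e-11.
k ≥ ln(2.30415e-11)/ln(0.375) = -24.4937/-0.98083 = 24.972.
Smallest integer k = 25.

25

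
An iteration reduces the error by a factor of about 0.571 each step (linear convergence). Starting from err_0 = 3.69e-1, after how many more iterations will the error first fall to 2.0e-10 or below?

39

After k steps, err_k ≈ 3.69e-1·0.571^k.
Need 0.571^k ≤ 2.0e-10/3.69e-1 = 5.42005e-10.
k ≥ ln(5.42005e-10)/ln(0.571) = -21.3357/-0.56037 = 38.074.
Smallest integer k = 39.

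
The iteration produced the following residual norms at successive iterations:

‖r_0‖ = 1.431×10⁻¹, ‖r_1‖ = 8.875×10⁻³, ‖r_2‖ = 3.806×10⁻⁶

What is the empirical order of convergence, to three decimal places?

p ≈ ln(‖r_2‖/‖r_1‖) / ln(‖r_1‖/‖r_0‖)
  = ln(3.806×10⁻⁶/8.875×10⁻³) / ln(8.875×10⁻³/1.431×10⁻¹)
  = ln(0.000428845) / ln(0.0620196)
  = -7.754415 / -2.780305 ≈ 2.789052

2.789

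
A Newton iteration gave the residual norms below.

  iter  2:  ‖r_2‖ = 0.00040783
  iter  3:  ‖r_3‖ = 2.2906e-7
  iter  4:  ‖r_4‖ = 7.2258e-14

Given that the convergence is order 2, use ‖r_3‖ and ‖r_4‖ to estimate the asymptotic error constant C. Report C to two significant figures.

1.4

C ≈ ‖r_4‖ / ‖r_3‖^2
  = 7.2258e-14 / (2.2906e-7)^2
  = 7.2258e-14 / 5.24685e-14 ≈ 1.3772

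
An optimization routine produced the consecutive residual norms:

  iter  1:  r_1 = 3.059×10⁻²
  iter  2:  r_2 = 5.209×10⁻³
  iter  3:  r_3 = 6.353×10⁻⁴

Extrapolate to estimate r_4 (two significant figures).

First estimate the order: p ≈ ln(r_3/r_2) / ln(r_2/r_1) = ln(6.353×10⁻⁴/5.209×10⁻³)/ln(5.209×10⁻³/3.059×10⁻²) = ln(0.121962)/ln(0.170284) ≈ 1.1885.
Then r_4 ≈ r_3·(r_3/r_2)^p = 6.353×10⁻⁴·(0.121962)^1.1885 = 6.353×10⁻⁴·0.082031 ≈ 5.211e-05.

5.2e-5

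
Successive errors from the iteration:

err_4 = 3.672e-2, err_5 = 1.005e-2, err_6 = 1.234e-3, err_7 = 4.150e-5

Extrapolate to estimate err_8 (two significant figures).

1.7e-7

First estimate the order: p ≈ ln(err_7/err_6) / ln(err_6/err_5) = ln(4.150e-5/1.234e-3)/ln(1.234e-3/1.005e-2) = ln(0.0336305)/ln(0.122786) ≈ 1.6175.
Then err_8 ≈ err_7·(err_7/err_6)^p = 4.150e-5·(0.0336305)^1.6175 = 4.150e-5·0.00413991 ≈ 1.718e-07.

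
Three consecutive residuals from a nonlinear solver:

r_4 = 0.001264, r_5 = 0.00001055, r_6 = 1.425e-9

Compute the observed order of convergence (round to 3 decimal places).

1.862

p ≈ ln(r_6/r_5) / ln(r_5/r_4)
  = ln(1.425e-9/0.00001055) / ln(0.00001055/0.001264)
  = ln(0.000135071) / ln(0.00834652)
  = -8.909710 / -4.785911 ≈ 1.861654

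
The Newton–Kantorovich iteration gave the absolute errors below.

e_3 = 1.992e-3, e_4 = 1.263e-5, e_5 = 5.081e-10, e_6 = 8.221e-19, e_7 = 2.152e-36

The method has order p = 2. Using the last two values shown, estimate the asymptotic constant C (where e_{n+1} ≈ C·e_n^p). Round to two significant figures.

C ≈ e_7 / e_6^2
  = 2.152e-36 / (8.221e-19)^2
  = 2.152e-36 / 6.75848e-37 ≈ 3.1841

3.2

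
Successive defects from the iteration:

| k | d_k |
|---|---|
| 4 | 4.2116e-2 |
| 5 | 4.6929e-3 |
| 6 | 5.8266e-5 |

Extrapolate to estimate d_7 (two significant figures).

First estimate the order: p ≈ ln(d_6/d_5) / ln(d_5/d_4) = ln(5.8266e-5/4.6929e-3)/ln(4.6929e-3/4.2116e-2) = ln(0.0124158)/ln(0.111428) ≈ 2.0000.
Then d_7 ≈ d_6·(d_6/d_5)^p = 5.8266e-5·(0.0124158)^2.0000 = 5.8266e-5·0.000154152 ≈ 8.982e-09.

9.0e-9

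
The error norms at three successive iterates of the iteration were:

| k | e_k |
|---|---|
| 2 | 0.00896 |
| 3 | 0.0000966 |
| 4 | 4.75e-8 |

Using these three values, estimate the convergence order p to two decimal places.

1.68

p ≈ ln(e_4/e_3) / ln(e_3/e_2)
  = ln(4.75e-8/0.0000966) / ln(0.0000966/0.00896)
  = ln(0.000491718) / ln(0.0107813)
  = -7.61761 / -4.52994 ≈ 1.68161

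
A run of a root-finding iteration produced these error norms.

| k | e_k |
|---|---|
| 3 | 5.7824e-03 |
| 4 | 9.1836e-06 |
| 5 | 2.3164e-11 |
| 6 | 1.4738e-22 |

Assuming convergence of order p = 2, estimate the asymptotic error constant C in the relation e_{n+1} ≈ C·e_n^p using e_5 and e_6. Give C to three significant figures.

0.275

C ≈ e_6 / e_5^2
  = 1.4738e-22 / (2.3164e-11)^2
  = 1.4738e-22 / 5.36571e-22 ≈ 0.27467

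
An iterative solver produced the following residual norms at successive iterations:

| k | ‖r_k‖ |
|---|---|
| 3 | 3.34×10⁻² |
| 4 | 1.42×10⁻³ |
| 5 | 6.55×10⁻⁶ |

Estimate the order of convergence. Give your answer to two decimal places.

p ≈ ln(‖r_5‖/‖r_4‖) / ln(‖r_4‖/‖r_3‖)
  = ln(6.55×10⁻⁶/1.42×10⁻³) / ln(1.42×10⁻³/3.34×10⁻²)
  = ln(0.00461268) / ln(0.042515)
  = -5.37895 / -3.15790 ≈ 1.70333

1.70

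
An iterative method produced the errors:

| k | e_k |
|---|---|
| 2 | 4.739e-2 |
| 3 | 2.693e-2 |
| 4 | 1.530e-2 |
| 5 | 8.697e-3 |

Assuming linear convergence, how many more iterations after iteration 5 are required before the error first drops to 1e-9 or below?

Rate ρ ≈ e_5/e_4 = 8.697e-3/1.530e-2 = 0.5684.
After j more steps, e_{5+j} ≈ 8.697e-3·ρ^j; need ρ^j ≤ 1e-9/8.697e-3 = 1.14982e-07.
j ≥ ln(1.14982e-07)/ln(0.5684) = -15.9785/-0.56493 = 28.284.
So 29 more iterations are needed.

29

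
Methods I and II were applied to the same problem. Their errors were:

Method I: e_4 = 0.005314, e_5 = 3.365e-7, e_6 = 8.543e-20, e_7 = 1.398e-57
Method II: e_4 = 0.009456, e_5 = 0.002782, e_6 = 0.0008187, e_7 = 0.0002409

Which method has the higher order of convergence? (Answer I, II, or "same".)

Method I: p ≈ ln(1.398e-57/8.543e-20)/ln(8.543e-20/3.365e-7) ≈ 3.00.
Method II: p ≈ ln(0.0002409/0.0008187)/ln(0.0008187/0.002782) ≈ 1.00.
Method I has the higher order (≈3.0 vs ≈1.0).

I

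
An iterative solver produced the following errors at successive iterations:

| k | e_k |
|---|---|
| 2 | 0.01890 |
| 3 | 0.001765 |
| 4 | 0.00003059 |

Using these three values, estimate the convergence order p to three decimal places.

1.710

p ≈ ln(e_4/e_3) / ln(e_3/e_2)
  = ln(0.00003059/0.001765) / ln(0.001765/0.01890)
  = ln(0.0173314) / ln(0.0933862)
  = -4.055235 / -2.371012 ≈ 1.710339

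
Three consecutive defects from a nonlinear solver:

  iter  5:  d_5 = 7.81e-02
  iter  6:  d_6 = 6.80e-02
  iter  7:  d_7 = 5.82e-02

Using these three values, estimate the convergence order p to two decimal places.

1.12

p ≈ ln(d_7/d_6) / ln(d_6/d_5)
  = ln(5.82e-02/6.80e-02) / ln(6.80e-02/7.81e-02)
  = ln(0.855882) / ln(0.870679)
  = -0.15562 / -0.13848 ≈ 1.12377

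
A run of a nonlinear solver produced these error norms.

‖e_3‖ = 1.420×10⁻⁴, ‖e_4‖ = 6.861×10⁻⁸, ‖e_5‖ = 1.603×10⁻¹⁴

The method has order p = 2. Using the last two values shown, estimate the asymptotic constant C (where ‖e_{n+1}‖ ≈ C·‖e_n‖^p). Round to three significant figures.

3.41

C ≈ ‖e_5‖ / ‖e_4‖^2
  = 1.603×10⁻¹⁴ / (6.861×10⁻⁸)^2
  = 1.603×10⁻¹⁴ / 4.70733e-15 ≈ 3.4053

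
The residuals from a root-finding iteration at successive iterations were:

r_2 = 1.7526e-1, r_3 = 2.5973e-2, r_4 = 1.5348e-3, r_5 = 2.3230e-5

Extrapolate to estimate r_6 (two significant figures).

4.7e-8

First estimate the order: p ≈ ln(r_5/r_4) / ln(r_4/r_3) = ln(2.3230e-5/1.5348e-3)/ln(1.5348e-3/2.5973e-2) = ln(0.0151355)/ln(0.0590921) ≈ 1.4815.
Then r_6 ≈ r_5·(r_5/r_4)^p = 2.3230e-5·(0.0151355)^1.4815 = 2.3230e-5·0.00201217 ≈ 4.674e-08.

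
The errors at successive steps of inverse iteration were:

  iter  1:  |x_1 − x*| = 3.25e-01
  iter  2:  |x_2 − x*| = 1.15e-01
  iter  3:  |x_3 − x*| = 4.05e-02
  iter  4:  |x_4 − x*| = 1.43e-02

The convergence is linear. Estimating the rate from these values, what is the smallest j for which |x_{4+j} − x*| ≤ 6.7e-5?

6

Rate ρ ≈ |x_4 − x*|/|x_3 − x*| = 1.43e-02/4.05e-02 = 0.3531.
After j more steps, |x_{4+j} − x*| ≈ 1.43e-02·ρ^j; need ρ^j ≤ 6.7e-5/1.43e-02 = 0.00468531.
j ≥ ln(0.00468531)/ln(0.3531) = -5.3633/-1.04100 = 5.152.
So 6 more iterations are needed.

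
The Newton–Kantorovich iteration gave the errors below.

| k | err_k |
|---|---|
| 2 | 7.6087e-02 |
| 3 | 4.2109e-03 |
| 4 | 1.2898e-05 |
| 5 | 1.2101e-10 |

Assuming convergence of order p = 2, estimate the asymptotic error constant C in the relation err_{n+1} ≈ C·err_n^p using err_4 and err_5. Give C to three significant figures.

C ≈ err_5 / err_4^2
  = 1.2101e-10 / (1.2898e-05)^2
  = 1.2101e-10 / 1.66358e-10 ≈ 0.72741

0.727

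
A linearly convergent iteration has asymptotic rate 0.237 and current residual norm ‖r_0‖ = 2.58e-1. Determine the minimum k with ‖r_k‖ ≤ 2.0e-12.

18

After k steps, ‖r_k‖ ≈ 2.58e-1·0.237^k.
Need 0.237^k ≤ 2.0e-12/2.58e-1 = 7.75194e-12.
k ≥ ln(7.75194e-12)/ln(0.237) = -25.5831/-1.43970 = 17.770.
Smallest integer k = 18.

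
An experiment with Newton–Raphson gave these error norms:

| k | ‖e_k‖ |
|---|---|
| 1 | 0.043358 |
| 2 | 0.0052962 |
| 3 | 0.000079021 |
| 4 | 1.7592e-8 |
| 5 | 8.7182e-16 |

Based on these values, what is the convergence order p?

Consecutive ratios: ‖e_5‖/‖e_4‖ = 8.7182e-16/1.7592e-8 = 4.95578e-08, ‖e_4‖/‖e_3‖ = 1.7592e-8/0.000079021 = 0.000222624.
p ≈ ln(4.95578e-08)/ln(0.000222624) = -16.8201/-8.4100 ≈ 2.00.
So the convergence is quadratic (order 2).

2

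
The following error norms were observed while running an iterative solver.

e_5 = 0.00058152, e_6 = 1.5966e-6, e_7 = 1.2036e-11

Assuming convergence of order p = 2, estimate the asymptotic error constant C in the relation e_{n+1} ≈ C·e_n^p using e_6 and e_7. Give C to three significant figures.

C ≈ e_7 / e_6^2
  = 1.2036e-11 / (1.5966e-6)^2
  = 1.2036e-11 / 2.54913e-12 ≈ 4.7216

4.72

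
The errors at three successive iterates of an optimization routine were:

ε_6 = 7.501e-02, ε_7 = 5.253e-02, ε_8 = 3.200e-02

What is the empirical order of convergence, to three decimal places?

1.391

p ≈ ln(ε_8/ε_7) / ln(ε_7/ε_6)
  = ln(3.200e-02/5.253e-02) / ln(5.253e-02/7.501e-02)
  = ln(0.609176) / ln(0.700307)
  = -0.495648 / -0.356236 ≈ 1.391347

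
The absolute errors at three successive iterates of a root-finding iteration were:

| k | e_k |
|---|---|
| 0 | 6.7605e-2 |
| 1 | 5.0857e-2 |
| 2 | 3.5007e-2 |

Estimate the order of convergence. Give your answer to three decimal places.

1.312

p ≈ ln(e_2/e_1) / ln(e_1/e_0)
  = ln(3.5007e-2/5.0857e-2) / ln(5.0857e-2/6.7605e-2)
  = ln(0.688342) / ln(0.752267)
  = -0.373469 / -0.284664 ≈ 1.311964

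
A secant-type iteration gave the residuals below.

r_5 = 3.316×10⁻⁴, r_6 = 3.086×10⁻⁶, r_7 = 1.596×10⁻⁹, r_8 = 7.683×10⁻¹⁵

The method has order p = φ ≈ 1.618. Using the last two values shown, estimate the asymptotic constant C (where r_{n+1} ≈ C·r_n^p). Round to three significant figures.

1.32

C ≈ r_8 / r_7^1.618
  = 7.683×10⁻¹⁵ / (1.596×10⁻⁹)^1.618
  = 7.683×10⁻¹⁵ / 5.84127e-15 ≈ 1.3153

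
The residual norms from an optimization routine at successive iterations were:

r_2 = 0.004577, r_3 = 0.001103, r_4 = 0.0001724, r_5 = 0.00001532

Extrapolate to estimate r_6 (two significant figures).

6.5e-7

First estimate the order: p ≈ ln(r_5/r_4) / ln(r_4/r_3) = ln(0.00001532/0.0001724)/ln(0.0001724/0.001103) = ln(0.0888631)/ln(0.156301) ≈ 1.3043.
Then r_6 ≈ r_5·(r_5/r_4)^p = 0.00001532·(0.0888631)^1.3043 = 0.00001532·0.042542 ≈ 6.517e-07.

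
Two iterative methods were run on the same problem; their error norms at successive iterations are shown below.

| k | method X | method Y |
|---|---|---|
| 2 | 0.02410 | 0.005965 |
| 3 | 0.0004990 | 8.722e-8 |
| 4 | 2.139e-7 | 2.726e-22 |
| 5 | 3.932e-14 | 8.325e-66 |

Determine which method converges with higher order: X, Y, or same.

Method X: p ≈ ln(3.932e-14/2.139e-7)/ln(2.139e-7/0.0004990) ≈ 2.00.
Method Y: p ≈ ln(8.325e-66/2.726e-22)/ln(2.726e-22/8.722e-8) ≈ 3.00.
Method Y has the higher order (≈3.0 vs ≈2.0).

Y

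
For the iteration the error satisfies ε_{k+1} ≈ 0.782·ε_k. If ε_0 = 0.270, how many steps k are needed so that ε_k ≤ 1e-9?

79

After k steps, ε_k ≈ 0.270·0.782^k.
Need 0.782^k ≤ 1e-9/0.270 = 3.7037e-09.
k ≥ ln(3.7037e-09)/ln(0.782) = -19.4139/-0.24590 = 78.950.
Smallest integer k = 79.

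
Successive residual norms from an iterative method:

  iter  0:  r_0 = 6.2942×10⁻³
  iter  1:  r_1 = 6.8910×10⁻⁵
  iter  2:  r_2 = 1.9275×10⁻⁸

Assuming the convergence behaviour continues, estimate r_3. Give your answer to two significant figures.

First estimate the order: p ≈ ln(r_2/r_1) / ln(r_1/r_0) = ln(1.9275×10⁻⁸/6.8910×10⁻⁵)/ln(6.8910×10⁻⁵/6.2942×10⁻³) = ln(0.000279713)/ln(0.0109482) ≈ 1.8123.
Then r_3 ≈ r_2·(r_2/r_1)^p = 1.9275×10⁻⁸·(0.000279713)^1.8123 = 1.9275×10⁻⁸·3.63394e-07 ≈ 7.004e-15.

7.0e-15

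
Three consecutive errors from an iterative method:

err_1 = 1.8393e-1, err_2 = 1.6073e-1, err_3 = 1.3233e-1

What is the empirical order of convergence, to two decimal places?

1.44

p ≈ ln(err_3/err_2) / ln(err_2/err_1)
  = ln(1.3233e-1/1.6073e-1) / ln(1.6073e-1/1.8393e-1)
  = ln(0.823306) / ln(0.873865)
  = -0.19443 / -0.13483 ≈ 1.44204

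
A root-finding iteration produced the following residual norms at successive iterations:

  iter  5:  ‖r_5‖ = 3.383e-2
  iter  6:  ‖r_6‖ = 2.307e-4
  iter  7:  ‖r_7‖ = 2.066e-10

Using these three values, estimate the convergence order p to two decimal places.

p ≈ ln(‖r_7‖/‖r_6‖) / ln(‖r_6‖/‖r_5‖)
  = ln(2.066e-10/2.307e-4) / ln(2.307e-4/3.383e-2)
  = ln(8.95535e-07) / ln(0.00681939)
  = -13.92584 / -4.98799 ≈ 2.79187

2.79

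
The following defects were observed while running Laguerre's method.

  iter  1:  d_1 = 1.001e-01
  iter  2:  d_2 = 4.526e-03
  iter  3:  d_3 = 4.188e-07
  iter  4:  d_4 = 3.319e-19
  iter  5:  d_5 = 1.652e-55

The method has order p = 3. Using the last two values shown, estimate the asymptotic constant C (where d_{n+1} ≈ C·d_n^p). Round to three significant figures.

C ≈ d_5 / d_4^3
  = 1.652e-55 / (3.319e-19)^3
  = 1.652e-55 / 3.65613e-56 ≈ 4.5184

4.52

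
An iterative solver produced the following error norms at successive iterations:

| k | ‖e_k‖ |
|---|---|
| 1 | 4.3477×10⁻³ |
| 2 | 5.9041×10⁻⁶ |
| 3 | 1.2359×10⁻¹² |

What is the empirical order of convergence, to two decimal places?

p ≈ ln(‖e_3‖/‖e_2‖) / ln(‖e_2‖/‖e_1‖)
  = ln(1.2359×10⁻¹²/5.9041×10⁻⁶) / ln(5.9041×10⁻⁶/4.3477×10⁻³)
  = ln(2.09329e-07) / ln(0.00135798)
  = -15.37936 / -6.60176 ≈ 2.32958

2.33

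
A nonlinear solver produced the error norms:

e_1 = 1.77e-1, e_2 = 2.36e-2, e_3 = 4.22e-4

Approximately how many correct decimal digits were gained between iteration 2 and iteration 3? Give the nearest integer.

2

Digits gained ≈ log₁₀(e_2/e_3) = log₁₀(2.36e-2/4.22e-4) = log₁₀(55.9242) ≈ 1.748.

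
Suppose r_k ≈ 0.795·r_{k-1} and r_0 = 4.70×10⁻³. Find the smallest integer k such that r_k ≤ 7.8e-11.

After k steps, r_k ≈ 4.70×10⁻³·0.795^k.
Need 0.795^k ≤ 7.8e-11/4.70×10⁻³ = 1.65957e-08.
k ≥ ln(1.65957e-08)/ln(0.795) = -17.9141/-0.22941 = 78.088.
Smallest integer k = 79.

79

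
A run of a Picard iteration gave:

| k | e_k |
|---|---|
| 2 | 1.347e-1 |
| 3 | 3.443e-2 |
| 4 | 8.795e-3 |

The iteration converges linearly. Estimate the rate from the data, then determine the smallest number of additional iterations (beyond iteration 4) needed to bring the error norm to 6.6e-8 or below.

Rate ρ ≈ e_4/e_3 = 8.795e-3/3.443e-2 = 0.2554.
After j more steps, e_{4+j} ≈ 8.795e-3·ρ^j; need ρ^j ≤ 6.6e-8/8.795e-3 = 7.50426e-06.
j ≥ ln(7.50426e-06)/ln(0.2554) = -11.8000/-1.36492 = 8.645.
So 9 more iterations are needed.

9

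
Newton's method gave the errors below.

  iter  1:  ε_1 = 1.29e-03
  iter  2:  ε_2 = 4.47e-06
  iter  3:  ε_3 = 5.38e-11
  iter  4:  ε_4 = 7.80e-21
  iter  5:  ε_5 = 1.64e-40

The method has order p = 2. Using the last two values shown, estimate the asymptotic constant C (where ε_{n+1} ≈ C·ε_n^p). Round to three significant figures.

C ≈ ε_5 / ε_4^2
  = 1.64e-40 / (7.80e-21)^2
  = 1.64e-40 / 6.084e-41 ≈ 2.6956

2.70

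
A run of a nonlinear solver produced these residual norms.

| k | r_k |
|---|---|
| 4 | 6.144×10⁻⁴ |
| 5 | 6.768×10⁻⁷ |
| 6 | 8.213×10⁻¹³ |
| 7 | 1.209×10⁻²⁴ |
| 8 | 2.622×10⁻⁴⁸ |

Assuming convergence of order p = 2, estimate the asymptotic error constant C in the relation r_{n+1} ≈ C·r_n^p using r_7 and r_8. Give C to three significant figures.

1.79

C ≈ r_8 / r_7^2
  = 2.622×10⁻⁴⁸ / (1.209×10⁻²⁴)^2
  = 2.622×10⁻⁴⁸ / 1.46168e-48 ≈ 1.7938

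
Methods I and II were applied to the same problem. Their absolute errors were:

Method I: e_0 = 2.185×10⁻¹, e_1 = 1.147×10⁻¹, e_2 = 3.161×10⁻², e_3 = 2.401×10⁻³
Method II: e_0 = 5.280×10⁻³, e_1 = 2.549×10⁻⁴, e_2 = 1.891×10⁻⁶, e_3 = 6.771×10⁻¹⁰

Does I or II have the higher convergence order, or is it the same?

I

Method I: p ≈ ln(2.401×10⁻³/3.161×10⁻²)/ln(3.161×10⁻²/1.147×10⁻¹) ≈ 2.00.
Method II: p ≈ ln(6.771×10⁻¹⁰/1.891×10⁻⁶)/ln(1.891×10⁻⁶/2.549×10⁻⁴) ≈ 1.62.
Method I has the higher order (≈2.0 vs ≈1.6).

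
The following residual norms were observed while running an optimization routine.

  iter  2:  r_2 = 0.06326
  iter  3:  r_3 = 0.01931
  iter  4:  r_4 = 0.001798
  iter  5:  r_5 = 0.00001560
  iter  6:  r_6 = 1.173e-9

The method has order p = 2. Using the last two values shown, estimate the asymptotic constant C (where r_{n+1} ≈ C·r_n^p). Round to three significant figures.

C ≈ r_6 / r_5^2
  = 1.173e-9 / (0.00001560)^2
  = 1.173e-9 / 2.4336e-10 ≈ 4.82

4.82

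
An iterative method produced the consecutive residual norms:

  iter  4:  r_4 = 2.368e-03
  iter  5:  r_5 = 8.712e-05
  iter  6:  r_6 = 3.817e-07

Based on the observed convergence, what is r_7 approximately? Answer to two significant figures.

First estimate the order: p ≈ ln(r_6/r_5) / ln(r_5/r_4) = ln(3.817e-07/8.712e-05)/ln(8.712e-05/2.368e-03) = ln(0.00438131)/ln(0.0367905) ≈ 1.6443.
Then r_7 ≈ r_6·(r_6/r_5)^p = 3.817e-07·(0.00438131)^1.6443 = 3.817e-07·0.000132461 ≈ 5.056e-11.

5.1e-11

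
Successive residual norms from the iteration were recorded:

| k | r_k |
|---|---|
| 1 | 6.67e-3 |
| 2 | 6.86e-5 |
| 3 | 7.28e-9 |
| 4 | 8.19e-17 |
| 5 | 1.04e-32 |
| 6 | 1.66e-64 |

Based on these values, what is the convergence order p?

Consecutive ratios: r_6/r_5 = 1.66e-64/1.04e-32 = 1.59615e-32, r_5/r_4 = 1.04e-32/8.19e-17 = 1.26984e-16.
p ≈ ln(1.59615e-32)/ln(1.26984e-16) = -73.2151/-36.6025 ≈ 2.00.
So the convergence is quadratic (order 2).

2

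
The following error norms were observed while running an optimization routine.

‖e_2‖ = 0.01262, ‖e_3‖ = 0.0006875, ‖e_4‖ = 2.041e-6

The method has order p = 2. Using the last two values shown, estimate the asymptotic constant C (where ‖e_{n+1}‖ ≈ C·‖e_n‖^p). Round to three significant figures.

C ≈ ‖e_4‖ / ‖e_3‖^2
  = 2.041e-6 / (0.0006875)^2
  = 2.041e-6 / 4.72656e-07 ≈ 4.3181

4.32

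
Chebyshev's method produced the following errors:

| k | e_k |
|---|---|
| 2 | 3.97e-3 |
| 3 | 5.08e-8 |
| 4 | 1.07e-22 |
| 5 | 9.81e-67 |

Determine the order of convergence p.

Consecutive ratios: e_5/e_4 = 9.81e-67/1.07e-22 = 9.16822e-45, e_4/e_3 = 1.07e-22/5.08e-8 = 2.1063e-15.
p ≈ ln(9.16822e-45)/ln(2.1063e-15) = -101.4006/-33.7938 ≈ 3.00.
So the convergence is cubic (order 3).

3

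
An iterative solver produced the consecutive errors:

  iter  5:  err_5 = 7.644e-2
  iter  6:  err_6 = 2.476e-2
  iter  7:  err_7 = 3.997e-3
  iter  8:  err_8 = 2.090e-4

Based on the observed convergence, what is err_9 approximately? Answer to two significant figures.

First estimate the order: p ≈ ln(err_8/err_7) / ln(err_7/err_6) = ln(2.090e-4/3.997e-3)/ln(3.997e-3/2.476e-2) = ln(0.0522892)/ln(0.16143) ≈ 1.6181.
Then err_9 ≈ err_8·(err_8/err_7)^p = 2.090e-4·(0.0522892)^1.6181 = 2.090e-4·0.00843845 ≈ 1.764e-06.

1.8e-6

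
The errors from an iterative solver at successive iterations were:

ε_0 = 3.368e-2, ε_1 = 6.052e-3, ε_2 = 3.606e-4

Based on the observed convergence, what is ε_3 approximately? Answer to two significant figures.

3.5e-6

First estimate the order: p ≈ ln(ε_2/ε_1) / ln(ε_1/ε_0) = ln(3.606e-4/6.052e-3)/ln(6.052e-3/3.368e-2) = ln(0.0595836)/ln(0.179691) ≈ 1.6431.
Then ε_3 ≈ ε_2·(ε_2/ε_1)^p = 3.606e-4·(0.0595836)^1.6431 = 3.606e-4·0.00971428 ≈ 3.503e-06.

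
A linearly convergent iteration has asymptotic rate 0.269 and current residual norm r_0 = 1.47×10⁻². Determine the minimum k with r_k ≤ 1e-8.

After k steps, r_k ≈ 1.47×10⁻²·0.269^k.
Need 0.269^k ≤ 1e-8/1.47×10⁻² = 6.80272e-07.
k ≥ ln(6.80272e-07)/ln(0.269) = -14.2008/-1.31304 = 10.815.
Smallest integer k = 11.

11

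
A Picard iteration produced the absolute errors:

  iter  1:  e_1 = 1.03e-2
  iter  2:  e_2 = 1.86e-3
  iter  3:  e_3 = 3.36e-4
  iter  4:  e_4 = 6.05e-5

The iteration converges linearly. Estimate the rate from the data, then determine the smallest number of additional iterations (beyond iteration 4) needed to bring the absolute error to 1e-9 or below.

Rate ρ ≈ e_4/e_3 = 6.05e-5/3.36e-4 = 0.1801.
After j more steps, e_{4+j} ≈ 6.05e-5·ρ^j; need ρ^j ≤ 1e-9/6.05e-5 = 1.65289e-05.
j ≥ ln(1.65289e-05)/ln(0.1801) = -11.0104/-1.71424 = 6.423.
So 7 more iterations are needed.

7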